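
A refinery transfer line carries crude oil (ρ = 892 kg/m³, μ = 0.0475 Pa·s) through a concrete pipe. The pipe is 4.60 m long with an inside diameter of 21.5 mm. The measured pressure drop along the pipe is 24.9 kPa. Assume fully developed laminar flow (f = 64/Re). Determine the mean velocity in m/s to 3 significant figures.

For laminar flow, f = 64/Re with Re = ρVD/μ, so Darcy-Weisbach reduces to ΔP = 32μLV/D². Solving for V: V = ΔP·D²/(32μL) = 2.49e+04·(0.0215)²/(32·0.0475·4.6) = 1.646 m/s.
Check: Re = ρVD/μ = 892·1.646·0.0215/0.0475 = 664.6 < 2300, so the laminar assumption holds.

V ≈ 1.65 m/s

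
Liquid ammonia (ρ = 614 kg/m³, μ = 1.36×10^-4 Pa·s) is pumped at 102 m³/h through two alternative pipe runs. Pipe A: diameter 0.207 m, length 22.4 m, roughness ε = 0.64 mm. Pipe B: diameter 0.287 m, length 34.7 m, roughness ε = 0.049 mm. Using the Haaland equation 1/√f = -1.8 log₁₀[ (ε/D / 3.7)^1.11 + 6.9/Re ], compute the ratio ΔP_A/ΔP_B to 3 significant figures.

ΔP_A/ΔP_B ≈ 5.93

Pipe A: V = Q/A = 0.02833/0.03365 = 0.8419 m/s; Re = 7.868e+05; ε/D = 0.00309; Haaland → f = 0.02659; ΔP_A = f(L/D)(ρV²/2) = 626.2 Pa.
Pipe B: V = Q/A = 0.02833/0.06469 = 0.438 m/s; Re = 5.675e+05; ε/D = 0.000171; Haaland → f = 0.01484; ΔP_B = f(L/D)(ρV²/2) = 105.7 Pa.
ΔP_A/ΔP_B = 626.2/105.7 = 5.93.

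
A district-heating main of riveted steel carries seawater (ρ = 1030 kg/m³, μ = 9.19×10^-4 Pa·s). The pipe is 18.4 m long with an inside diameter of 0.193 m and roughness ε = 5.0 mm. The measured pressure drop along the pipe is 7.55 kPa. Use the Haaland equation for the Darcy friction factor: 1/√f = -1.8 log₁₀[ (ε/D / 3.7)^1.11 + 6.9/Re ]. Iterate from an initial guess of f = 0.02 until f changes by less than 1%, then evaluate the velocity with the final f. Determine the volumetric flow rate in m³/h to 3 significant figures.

Rearranging Darcy-Weisbach: V = √(2·ΔP·D/(f·L·ρ)). With ε/D = 0.005/0.193 = 0.0259, iterate starting from f = 0.02:
  f = 0.02 → V = √(2·7550·0.193/(0.02·18.4·1030)) = 2.773 m/s; Re = ρVD/μ = 5.998e+05; f → 0.05401
  f = 0.05401 → V = 1.687 m/s; Re = 3.65e+05; f → 0.05404
Converged (Δf/f < 1%). With the final f = 0.05404: V = √(2·7550·0.193/(0.05404·18.4·1030)) = 1.687 m/s.
Q = V·A = 1.687·(π/4·0.193²) = 0.04935 m³/s = 178 m³/h.

Q ≈ 178 m³/h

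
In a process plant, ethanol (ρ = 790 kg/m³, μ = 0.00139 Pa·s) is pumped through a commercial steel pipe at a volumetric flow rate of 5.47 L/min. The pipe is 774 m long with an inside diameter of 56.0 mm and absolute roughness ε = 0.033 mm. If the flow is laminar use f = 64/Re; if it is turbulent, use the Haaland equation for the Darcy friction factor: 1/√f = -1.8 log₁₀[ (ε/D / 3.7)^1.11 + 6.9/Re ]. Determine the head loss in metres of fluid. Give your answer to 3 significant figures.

h_f ≈ 0.0524 m

Q = 5.47 L/min = 5.47/60000 = 9.117e-05 m³/s.
Cross-sectional area A = πD²/4 = π(0.056)²/4 = 0.002463 m²; mean velocity V = Q/A = 9.117e-05/0.002463 = 0.03701 m/s.
Reynolds number Re = ρVD/μ = 790 · 0.03701 · 0.056 / 0.00139 = 1178.
Re < 2300 → laminar flow, so f = 64/Re = 64/1178 = 0.05433 (the turbulent correlation is not needed).
Darcy-Weisbach: ΔP = f(L/D)(ρV²/2) = 0.05433·(774/0.056)·(790·0.03701²/2) = 0.05433·1.382e+04·0.5412 = 406.3 Pa.
Head loss h_f = ΔP/(ρg) = 406.3/(790·9.81) = 0.0524 m.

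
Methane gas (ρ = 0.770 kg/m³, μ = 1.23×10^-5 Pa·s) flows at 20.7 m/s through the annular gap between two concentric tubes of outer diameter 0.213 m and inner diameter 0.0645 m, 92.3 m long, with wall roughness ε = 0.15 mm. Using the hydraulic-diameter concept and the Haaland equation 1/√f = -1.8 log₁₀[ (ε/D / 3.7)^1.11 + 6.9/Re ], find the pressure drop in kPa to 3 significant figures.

ΔP ≈ 2.15 kPa

Hydraulic diameter D_h = 4A/P = D_o - D_i = 0.213 - 0.0645 = 0.1485 m.
Re = ρVD_h/μ = 0.77·20.7·0.1485/1.23e-05 = 1.924e+05.
ε/D_h = 0.00015/0.1485 = 0.00101; Haaland gives 1/√f = -1.8 log₁₀[0.000111+3.59e-05] = 6.901, so f = 0.021.
ΔP = f(L/D_h)(ρV²/2) = 0.021·92.3/0.1485·165 = 2153 Pa.
ΔP = 2.15 kPa.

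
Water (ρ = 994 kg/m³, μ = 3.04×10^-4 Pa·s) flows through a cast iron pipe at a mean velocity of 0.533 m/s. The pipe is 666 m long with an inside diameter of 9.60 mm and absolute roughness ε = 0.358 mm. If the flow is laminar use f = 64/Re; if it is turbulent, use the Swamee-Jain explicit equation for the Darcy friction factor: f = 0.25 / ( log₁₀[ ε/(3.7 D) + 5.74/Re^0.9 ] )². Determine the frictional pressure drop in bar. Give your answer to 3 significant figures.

Reynolds number Re = ρVD/μ = 994 · 0.533 · 0.0096 / 0.000304 = 1.673e+04.
Re > 4000 → turbulent. Relative roughness ε/D = 0.000358/0.0096 = 0.0373. Swamee-Jain: f = 0.25/(log₁₀[0.0373/3.7 + 5.74/1.673e+04^0.9])² = 0.25/(log₁₀[0.0101 + 0.000907])² = 0.25/(-1.959)² = 0.06513.
Darcy-Weisbach: ΔP = f(L/D)(ρV²/2) = 0.06513·(666/0.0096)·(994·0.533²/2) = 0.06513·6.938e+04·141.2 = 6.38e+05 Pa.
ΔP = 6.38e+05 Pa = 6.38 bar.

ΔP ≈ 6.38 bar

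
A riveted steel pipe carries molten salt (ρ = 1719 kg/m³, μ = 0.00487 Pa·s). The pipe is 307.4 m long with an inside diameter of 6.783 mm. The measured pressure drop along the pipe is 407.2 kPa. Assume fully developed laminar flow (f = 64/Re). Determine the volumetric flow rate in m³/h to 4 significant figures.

Q ≈ 0.05088 m³/h

For laminar flow, f = 64/Re with Re = ρVD/μ, so Darcy-Weisbach reduces to ΔP = 32μLV/D². Solving for V: V = ΔP·D²/(32μL) = 4.072e+05·(0.006783)²/(32·0.00487·307.4) = 0.3911 m/s.
Check: Re = ρVD/μ = 1719·0.3911·0.006783/0.00487 = 936.3 < 2300, so the laminar assumption holds.
Q = V·A = 0.3911·(π/4·0.006783²) = 1.413e-05 m³/s = 0.05088 m³/h.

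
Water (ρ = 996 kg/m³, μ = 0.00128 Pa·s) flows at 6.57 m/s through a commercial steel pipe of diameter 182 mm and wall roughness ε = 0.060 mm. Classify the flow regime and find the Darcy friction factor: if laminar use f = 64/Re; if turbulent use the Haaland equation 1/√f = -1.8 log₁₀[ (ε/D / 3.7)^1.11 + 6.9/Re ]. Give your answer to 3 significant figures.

f ≈ 0.0159

Re = ρVD/μ = 996·6.57·0.182/0.00128 = 9.304e+05.
Re > 4000 → turbulent. ε/D = 6e-05/0.182 = 0.00033; Haaland: 1/√f = -1.8 log₁₀[3.19e-05 + 7.42e-06] = 7.929, so f = 0.01591.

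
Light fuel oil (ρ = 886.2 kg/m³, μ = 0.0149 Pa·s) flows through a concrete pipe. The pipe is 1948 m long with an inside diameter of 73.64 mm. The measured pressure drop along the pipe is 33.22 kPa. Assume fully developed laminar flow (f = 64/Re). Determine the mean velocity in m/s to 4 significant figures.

For laminar flow, f = 64/Re with Re = ρVD/μ, so Darcy-Weisbach reduces to ΔP = 32μLV/D². Solving for V: V = ΔP·D²/(32μL) = 3.322e+04·(0.07364)²/(32·0.0149·1948) = 0.194 m/s.
Check: Re = ρVD/μ = 886.2·0.194·0.07364/0.0149 = 849.5 < 2300, so the laminar assumption holds.

V ≈ 0.1940 m/s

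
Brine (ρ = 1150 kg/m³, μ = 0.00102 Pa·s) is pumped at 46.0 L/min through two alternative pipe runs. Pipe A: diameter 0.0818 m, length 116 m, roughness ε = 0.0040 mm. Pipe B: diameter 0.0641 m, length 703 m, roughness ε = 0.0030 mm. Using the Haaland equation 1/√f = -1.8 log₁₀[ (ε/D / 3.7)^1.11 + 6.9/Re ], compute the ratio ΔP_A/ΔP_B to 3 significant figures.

ΔP_A/ΔP_B ≈ 0.0519

Pipe A: V = Q/A = 0.0007667/0.005255 = 0.1459 m/s; Re = 1.345e+04; ε/D = 4.89e-05; Haaland → f = 0.02857; ΔP_A = f(L/D)(ρV²/2) = 495.8 Pa.
Pipe B: V = Q/A = 0.0007667/0.003227 = 0.2376 m/s; Re = 1.717e+04; ε/D = 4.68e-05; Haaland → f = 0.02683; ΔP_B = f(L/D)(ρV²/2) = 9548 Pa.
ΔP_A/ΔP_B = 495.8/9548 = 0.0519.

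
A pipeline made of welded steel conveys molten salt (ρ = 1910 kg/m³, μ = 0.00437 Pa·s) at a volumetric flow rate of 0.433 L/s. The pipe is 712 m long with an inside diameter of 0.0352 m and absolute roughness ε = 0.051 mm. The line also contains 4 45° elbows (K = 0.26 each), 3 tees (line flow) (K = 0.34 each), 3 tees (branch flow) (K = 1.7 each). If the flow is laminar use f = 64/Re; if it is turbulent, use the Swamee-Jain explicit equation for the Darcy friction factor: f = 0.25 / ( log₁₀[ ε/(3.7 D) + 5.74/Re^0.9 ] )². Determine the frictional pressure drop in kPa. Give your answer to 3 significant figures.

ΔP ≈ 141 kPa

Q = 0.433 L/s = 0.433/1000 = 0.000433 m³/s.
Cross-sectional area A = πD²/4 = π(0.0352)²/4 = 0.0009731 m²; mean velocity V = Q/A = 0.000433/0.0009731 = 0.445 m/s.
Reynolds number Re = ρVD/μ = 1910 · 0.445 · 0.0352 / 0.00437 = 6846.
Re > 4000 → turbulent. Relative roughness ε/D = 5.1e-05/0.0352 = 0.00145. Swamee-Jain: f = 0.25/(log₁₀[0.00145/3.7 + 5.74/6846^0.9])² = 0.25/(log₁₀[0.000392 + 0.00203])² = 0.25/(-2.616)² = 0.03652.
Total minor-loss coefficient ΣK = 4·0.26 + 3·0.34 + 3·1.7 = 7.16.
ΔP = [f·L/D + ΣK]·(ρV²/2) = [0.03652·712/0.0352 + 7.16]·(1910·0.445²/2) = [738.8 + 7.16]·189.1 = 1.41e+05 Pa.
ΔP = 1.41e+05 Pa = 141 kPa.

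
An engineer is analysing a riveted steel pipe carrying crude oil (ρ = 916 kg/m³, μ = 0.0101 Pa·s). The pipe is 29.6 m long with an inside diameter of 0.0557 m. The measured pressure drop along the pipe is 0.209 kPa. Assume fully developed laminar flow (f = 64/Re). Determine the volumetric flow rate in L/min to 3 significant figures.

For laminar flow, f = 64/Re with Re = ρVD/μ, so Darcy-Weisbach reduces to ΔP = 32μLV/D². Solving for V: V = ΔP·D²/(32μL) = 209·(0.0557)²/(32·0.0101·29.6) = 0.06778 m/s.
Check: Re = ρVD/μ = 916·0.06778·0.0557/0.0101 = 342.4 < 2300, so the laminar assumption holds.
Q = V·A = 0.06778·(π/4·0.0557²) = 0.0001652 m³/s = 9.91 L/min.

Q ≈ 9.91 L/min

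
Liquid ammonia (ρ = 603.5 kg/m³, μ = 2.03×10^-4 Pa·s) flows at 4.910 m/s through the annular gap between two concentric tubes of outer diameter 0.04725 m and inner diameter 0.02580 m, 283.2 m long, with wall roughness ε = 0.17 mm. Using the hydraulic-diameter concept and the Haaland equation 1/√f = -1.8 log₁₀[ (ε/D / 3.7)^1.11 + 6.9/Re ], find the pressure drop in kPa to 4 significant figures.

Hydraulic diameter D_h = 4A/P = D_o - D_i = 0.04725 - 0.0258 = 0.02145 m.
Re = ρVD_h/μ = 603.5·4.91·0.02145/0.000203 = 3.131e+05.
ε/D_h = 0.00017/0.02145 = 0.00793; Haaland gives 1/√f = -1.8 log₁₀[0.00109+2.2e-05] = 5.317, so f = 0.03537.
ΔP = f(L/D_h)(ρV²/2) = 0.03537·283.2/0.02145·7275 = 3.397e+06 Pa.
ΔP = 3397 kPa.

ΔP ≈ 3397 kPa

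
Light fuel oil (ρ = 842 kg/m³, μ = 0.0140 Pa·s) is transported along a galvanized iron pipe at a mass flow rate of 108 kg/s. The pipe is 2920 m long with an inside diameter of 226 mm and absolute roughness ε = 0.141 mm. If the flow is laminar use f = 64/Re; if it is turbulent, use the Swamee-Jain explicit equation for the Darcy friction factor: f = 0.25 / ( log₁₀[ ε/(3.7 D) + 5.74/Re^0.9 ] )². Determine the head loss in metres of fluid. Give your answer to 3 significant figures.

h_f ≈ 159 m

A = πD²/4 = π(0.226)²/4 = 0.04011 m²; mean velocity V = ṁ/(ρA) = 108/(842 · 0.04011) = 3.197 m/s.
Reynolds number Re = ρVD/μ = 842 · 3.197 · 0.226 / 0.014 = 4.346e+04.
Re > 4000 → turbulent. Relative roughness ε/D = 0.000141/0.226 = 0.000624. Swamee-Jain: f = 0.25/(log₁₀[0.000624/3.7 + 5.74/4.346e+04^0.9])² = 0.25/(log₁₀[0.000169 + 0.000384])² = 0.25/(-3.257)² = 0.02356.
Darcy-Weisbach: ΔP = f(L/D)(ρV²/2) = 0.02356·(2920/0.226)·(842·3.197²/2) = 0.02356·1.292e+04·4304 = 1.31e+06 Pa.
Head loss h_f = ΔP/(ρg) = 1.31e+06/(842·9.81) = 159 m.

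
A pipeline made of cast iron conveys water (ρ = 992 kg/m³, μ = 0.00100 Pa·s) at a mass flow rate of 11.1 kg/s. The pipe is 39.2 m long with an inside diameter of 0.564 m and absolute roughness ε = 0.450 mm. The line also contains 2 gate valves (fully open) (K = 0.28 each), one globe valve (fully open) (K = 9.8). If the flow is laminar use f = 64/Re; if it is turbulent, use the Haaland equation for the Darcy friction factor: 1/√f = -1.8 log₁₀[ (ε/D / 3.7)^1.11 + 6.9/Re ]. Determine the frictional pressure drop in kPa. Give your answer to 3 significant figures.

ΔP ≈ 0.0121 kPa

A = πD²/4 = π(0.564)²/4 = 0.2498 m²; mean velocity V = ṁ/(ρA) = 11.1/(992 · 0.2498) = 0.04479 m/s.
Reynolds number Re = ρVD/μ = 992 · 0.04479 · 0.564 / 0.001 = 2.506e+04.
Re > 4000 → turbulent. Relative roughness ε/D = 0.00045/0.564 = 0.000798. Haaland: 1/√f = -1.8 log₁₀[(0.000798/3.7)^1.11 + 6.9/2.506e+04] = -1.8 log₁₀[8.52e-05 + 0.000275] = 6.197, so f = 0.02604.
Total minor-loss coefficient ΣK = 2·0.28 + 1·9.8 = 10.4.
ΔP = [f·L/D + ΣK]·(ρV²/2) = [0.02604·39.2/0.564 + 10.4]·(992·0.04479²/2) = [1.81 + 10.4]·0.995 = 12.11 Pa.
ΔP = 12.11 Pa = 0.0121 kPa.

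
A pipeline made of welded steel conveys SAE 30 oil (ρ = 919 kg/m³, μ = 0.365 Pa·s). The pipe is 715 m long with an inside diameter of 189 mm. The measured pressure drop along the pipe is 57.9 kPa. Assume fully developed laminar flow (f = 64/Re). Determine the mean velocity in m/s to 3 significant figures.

V ≈ 0.248 m/s

For laminar flow, f = 64/Re with Re = ρVD/μ, so Darcy-Weisbach reduces to ΔP = 32μLV/D². Solving for V: V = ΔP·D²/(32μL) = 5.79e+04·(0.189)²/(32·0.365·715) = 0.2477 m/s.
Check: Re = ρVD/μ = 919·0.2477·0.189/0.365 = 117.9 < 2300, so the laminar assumption holds.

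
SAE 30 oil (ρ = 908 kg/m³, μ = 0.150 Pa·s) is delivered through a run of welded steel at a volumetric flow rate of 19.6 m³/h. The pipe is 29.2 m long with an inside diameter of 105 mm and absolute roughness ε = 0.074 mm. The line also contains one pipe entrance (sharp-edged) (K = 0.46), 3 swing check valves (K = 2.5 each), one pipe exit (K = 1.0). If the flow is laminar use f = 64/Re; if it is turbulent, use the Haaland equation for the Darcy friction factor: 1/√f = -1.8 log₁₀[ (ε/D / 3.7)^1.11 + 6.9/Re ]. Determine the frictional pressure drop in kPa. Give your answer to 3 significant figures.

ΔP ≈ 9.60 kPa

Q = 19.6 m³/h = 19.6/3600 = 0.005444 m³/s.
Cross-sectional area A = πD²/4 = π(0.105)²/4 = 0.008659 m²; mean velocity V = Q/A = 0.005444/0.008659 = 0.6288 m/s.
Reynolds number Re = ρVD/μ = 908 · 0.6288 · 0.105 / 0.15 = 399.6.
Re < 2300 → laminar flow, so f = 64/Re = 64/399.6 = 0.1601 (the turbulent correlation is not needed).
Total minor-loss coefficient ΣK = 1·0.46 + 3·2.5 + 1·1 = 8.96.
ΔP = [f·L/D + ΣK]·(ρV²/2) = [0.1601·29.2/0.105 + 8.96]·(908·0.6288²/2) = [44.54 + 8.96]·179.5 = 9602 Pa.
ΔP = 9602 Pa = 9.60 kPa.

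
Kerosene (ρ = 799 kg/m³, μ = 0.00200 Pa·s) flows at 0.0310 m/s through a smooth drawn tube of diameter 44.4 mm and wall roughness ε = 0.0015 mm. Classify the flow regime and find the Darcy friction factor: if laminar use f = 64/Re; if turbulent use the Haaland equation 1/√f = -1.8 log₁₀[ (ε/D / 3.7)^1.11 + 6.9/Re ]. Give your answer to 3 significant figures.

Re = ρVD/μ = 799·0.031·0.0444/0.002 = 549.9.
Re < 2300 → laminar, so f = 64/Re = 0.1164 (roughness is irrelevant in laminar flow).

f ≈ 0.116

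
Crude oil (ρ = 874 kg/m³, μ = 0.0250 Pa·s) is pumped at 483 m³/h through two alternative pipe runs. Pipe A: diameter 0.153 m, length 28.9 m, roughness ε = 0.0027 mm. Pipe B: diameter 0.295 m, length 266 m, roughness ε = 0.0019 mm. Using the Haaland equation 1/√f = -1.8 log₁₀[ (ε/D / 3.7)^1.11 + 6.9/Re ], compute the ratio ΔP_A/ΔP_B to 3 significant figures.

Pipe A: V = Q/A = 0.1342/0.01839 = 7.297 m/s; Re = 3.903e+04; ε/D = 1.76e-05; Haaland → f = 0.02195; ΔP_A = f(L/D)(ρV²/2) = 9.65e+04 Pa.
Pipe B: V = Q/A = 0.1342/0.06835 = 1.963 m/s; Re = 2.024e+04; ε/D = 6.44e-06; Haaland → f = 0.02568; ΔP_B = f(L/D)(ρV²/2) = 3.899e+04 Pa.
ΔP_A/ΔP_B = 9.65e+04/3.899e+04 = 2.48.

ΔP_A/ΔP_B ≈ 2.48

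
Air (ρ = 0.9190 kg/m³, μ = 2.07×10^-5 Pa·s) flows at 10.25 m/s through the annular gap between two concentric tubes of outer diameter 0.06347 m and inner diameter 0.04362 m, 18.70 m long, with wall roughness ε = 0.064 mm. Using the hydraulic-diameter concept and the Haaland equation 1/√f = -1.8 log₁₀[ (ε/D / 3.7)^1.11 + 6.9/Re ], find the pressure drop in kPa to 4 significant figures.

Hydraulic diameter D_h = 4A/P = D_o - D_i = 0.06347 - 0.04362 = 0.01985 m.
Re = ρVD_h/μ = 0.919·10.25·0.01985/2.07e-05 = 9033.
ε/D_h = 6.4e-05/0.01985 = 0.00322; Haaland gives 1/√f = -1.8 log₁₀[0.000401+0.000764] = 5.28, so f = 0.03586.
ΔP = f(L/D_h)(ρV²/2) = 0.03586·18.7/0.01985·48.28 = 1631 Pa.
ΔP = 1.631 kPa.

ΔP ≈ 1.631 kPa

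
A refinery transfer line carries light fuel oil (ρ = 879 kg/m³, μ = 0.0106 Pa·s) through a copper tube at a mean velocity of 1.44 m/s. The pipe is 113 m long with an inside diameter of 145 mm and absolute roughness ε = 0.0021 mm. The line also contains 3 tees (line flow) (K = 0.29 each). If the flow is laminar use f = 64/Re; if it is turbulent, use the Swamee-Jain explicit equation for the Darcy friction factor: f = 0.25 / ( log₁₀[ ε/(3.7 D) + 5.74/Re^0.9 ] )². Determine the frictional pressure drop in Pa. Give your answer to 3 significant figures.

ΔP ≈ 19800 Pa

Reynolds number Re = ρVD/μ = 879 · 1.44 · 0.145 / 0.0106 = 1.731e+04.
Re > 4000 → turbulent. Relative roughness ε/D = 2.1e-06/0.145 = 1.45e-05. Swamee-Jain: f = 0.25/(log₁₀[1.45e-05/3.7 + 5.74/1.731e+04^0.9])² = 0.25/(log₁₀[3.91e-06 + 0.00088])² = 0.25/(-3.054)² = 0.02681.
Total minor-loss coefficient ΣK = 3·0.29 = 0.87.
ΔP = [f·L/D + ΣK]·(ρV²/2) = [0.02681·113/0.145 + 0.87]·(879·1.44²/2) = [20.89 + 0.87]·911.3 = 1.983e+04 Pa.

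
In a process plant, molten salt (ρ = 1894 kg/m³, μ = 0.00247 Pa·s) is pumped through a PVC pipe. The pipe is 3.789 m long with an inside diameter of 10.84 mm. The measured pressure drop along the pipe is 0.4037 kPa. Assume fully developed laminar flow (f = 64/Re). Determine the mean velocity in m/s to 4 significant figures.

For laminar flow, f = 64/Re with Re = ρVD/μ, so Darcy-Weisbach reduces to ΔP = 32μLV/D². Solving for V: V = ΔP·D²/(32μL) = 403.7·(0.01084)²/(32·0.00247·3.789) = 0.1584 m/s.
Check: Re = ρVD/μ = 1894·0.1584·0.01084/0.00247 = 1317 < 2300, so the laminar assumption holds.

V ≈ 0.1584 m/s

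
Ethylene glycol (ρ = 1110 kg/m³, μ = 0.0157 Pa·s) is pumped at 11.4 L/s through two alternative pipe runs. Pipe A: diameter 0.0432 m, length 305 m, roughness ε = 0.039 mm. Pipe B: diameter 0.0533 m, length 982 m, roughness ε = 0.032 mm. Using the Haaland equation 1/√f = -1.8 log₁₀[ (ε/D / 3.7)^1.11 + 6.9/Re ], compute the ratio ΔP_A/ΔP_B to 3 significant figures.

Pipe A: V = Q/A = 0.0114/0.001466 = 7.778 m/s; Re = 2.375e+04; ε/D = 0.000903; Haaland → f = 0.02653; ΔP_A = f(L/D)(ρV²/2) = 6.288e+06 Pa.
Pipe B: V = Q/A = 0.0114/0.002231 = 5.109 m/s; Re = 1.925e+04; ε/D = 0.0006; Haaland → f = 0.02708; ΔP_B = f(L/D)(ρV²/2) = 7.228e+06 Pa.
ΔP_A/ΔP_B = 6.288e+06/7.228e+06 = 0.870.

ΔP_A/ΔP_B ≈ 0.870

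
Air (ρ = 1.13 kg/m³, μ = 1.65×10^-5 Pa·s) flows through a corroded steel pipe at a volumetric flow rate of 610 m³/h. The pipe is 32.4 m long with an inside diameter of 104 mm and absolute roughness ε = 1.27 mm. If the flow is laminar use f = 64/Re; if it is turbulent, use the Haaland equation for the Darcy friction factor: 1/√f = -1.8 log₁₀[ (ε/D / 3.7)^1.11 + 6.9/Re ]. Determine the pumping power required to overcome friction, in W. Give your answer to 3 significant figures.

P ≈ 487 W

Q = 610 m³/h = 610/3600 = 0.1694 m³/s.
Cross-sectional area A = πD²/4 = π(0.104)²/4 = 0.008495 m²; mean velocity V = Q/A = 0.1694/0.008495 = 19.95 m/s.
Reynolds number Re = ρVD/μ = 1.13 · 19.95 · 0.104 / 1.65e-05 = 1.421e+05.
Re > 4000 → turbulent. Relative roughness ε/D = 0.00127/0.104 = 0.0122. Haaland: 1/√f = -1.8 log₁₀[(0.0122/3.7)^1.11 + 6.9/1.421e+05] = -1.8 log₁₀[0.00176 + 4.86e-05] = 4.937, so f = 0.04103.
Darcy-Weisbach: ΔP = f(L/D)(ρV²/2) = 0.04103·(32.4/0.104)·(1.13·19.95²/2) = 0.04103·311.5·224.8 = 2874 Pa.
Pumping power P = QΔP = 0.1694·2874 = 486.9 W = 487 W.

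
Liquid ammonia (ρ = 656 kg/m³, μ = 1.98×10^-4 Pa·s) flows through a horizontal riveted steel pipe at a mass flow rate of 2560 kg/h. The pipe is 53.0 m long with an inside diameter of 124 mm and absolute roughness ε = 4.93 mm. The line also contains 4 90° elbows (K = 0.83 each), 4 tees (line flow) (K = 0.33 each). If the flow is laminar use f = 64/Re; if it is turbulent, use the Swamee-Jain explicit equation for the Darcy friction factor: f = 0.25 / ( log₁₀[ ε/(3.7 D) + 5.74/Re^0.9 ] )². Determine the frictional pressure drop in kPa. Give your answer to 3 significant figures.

ṁ = 2560 kg/h = 2560/3600 = 0.7111 kg/s.
A = πD²/4 = π(0.124)²/4 = 0.01208 m²; mean velocity V = ṁ/(ρA) = 0.7111/(656 · 0.01208) = 0.08976 m/s.
Reynolds number Re = ρVD/μ = 656 · 0.08976 · 0.124 / 0.000198 = 3.688e+04.
Re > 4000 → turbulent. Relative roughness ε/D = 0.00493/0.124 = 0.0398. Swamee-Jain: f = 0.25/(log₁₀[0.0398/3.7 + 5.74/3.688e+04^0.9])² = 0.25/(log₁₀[0.0107 + 0.000445])² = 0.25/(-1.951)² = 0.06567.
Total minor-loss coefficient ΣK = 4·0.83 + 4·0.33 = 4.64.
ΔP = [f·L/D + ΣK]·(ρV²/2) = [0.06567·53/0.124 + 4.64]·(656·0.08976²/2) = [28.07 + 4.64]·2.643 = 86.44 Pa.
ΔP = 86.44 Pa = 0.0864 kPa.

ΔP ≈ 0.0864 kPa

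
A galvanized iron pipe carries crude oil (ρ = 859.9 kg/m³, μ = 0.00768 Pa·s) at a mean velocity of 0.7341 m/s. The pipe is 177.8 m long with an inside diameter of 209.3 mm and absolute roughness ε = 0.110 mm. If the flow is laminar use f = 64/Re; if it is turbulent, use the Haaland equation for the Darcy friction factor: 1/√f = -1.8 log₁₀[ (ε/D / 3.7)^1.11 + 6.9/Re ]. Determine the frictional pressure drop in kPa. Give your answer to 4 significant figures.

ΔP ≈ 5.438 kPa

Reynolds number Re = ρVD/μ = 859.9 · 0.7341 · 0.2093 / 0.00768 = 1.72e+04.
Re > 4000 → turbulent. Relative roughness ε/D = 0.00011/0.2093 = 0.000526. Haaland: 1/√f = -1.8 log₁₀[(0.000526/3.7)^1.11 + 6.9/1.72e+04] = -1.8 log₁₀[5.36e-05 + 0.000401] = 6.016, so f = 0.02763.
Darcy-Weisbach: ΔP = f(L/D)(ρV²/2) = 0.02763·(177.8/0.2093)·(859.9·0.7341²/2) = 0.02763·849.5·231.7 = 5438 Pa.
ΔP = 5438 Pa = 5.438 kPa.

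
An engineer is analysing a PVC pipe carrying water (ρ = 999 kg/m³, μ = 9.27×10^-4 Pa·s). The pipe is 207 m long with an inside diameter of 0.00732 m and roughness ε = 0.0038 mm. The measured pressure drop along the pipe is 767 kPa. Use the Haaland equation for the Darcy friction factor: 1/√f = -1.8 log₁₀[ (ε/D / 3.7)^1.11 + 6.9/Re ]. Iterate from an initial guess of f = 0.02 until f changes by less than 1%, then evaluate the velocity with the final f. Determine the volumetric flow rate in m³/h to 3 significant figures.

Q ≈ 0.200 m³/h

Rearranging Darcy-Weisbach: V = √(2·ΔP·D/(f·L·ρ)). With ε/D = 3.8e-06/0.00732 = 0.000519, iterate starting from f = 0.02:
  f = 0.02 → V = √(2·7.67e+05·0.00732/(0.02·207·999)) = 1.648 m/s; Re = ρVD/μ = 1.3e+04; f → 0.02951
  f = 0.02951 → V = 1.356 m/s; Re = 1.07e+04; f → 0.03098
  f = 0.03098 → V = 1.324 m/s; Re = 1.044e+04; f → 0.03117
Converged (Δf/f < 1%). With the final f = 0.03117: V = √(2·7.67e+05·0.00732/(0.03117·207·999)) = 1.32 m/s.
Q = V·A = 1.32·(π/4·0.00732²) = 5.554e-05 m³/s = 0.200 m³/h.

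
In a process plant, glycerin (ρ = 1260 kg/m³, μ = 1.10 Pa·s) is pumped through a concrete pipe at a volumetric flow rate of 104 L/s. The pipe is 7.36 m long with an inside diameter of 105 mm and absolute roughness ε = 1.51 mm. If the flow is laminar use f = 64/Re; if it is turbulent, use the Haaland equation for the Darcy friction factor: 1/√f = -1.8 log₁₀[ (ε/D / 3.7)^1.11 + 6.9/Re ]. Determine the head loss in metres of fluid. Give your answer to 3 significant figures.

Q = 104 L/s = 104/1000 = 0.104 m³/s.
Cross-sectional area A = πD²/4 = π(0.105)²/4 = 0.008659 m²; mean velocity V = Q/A = 0.104/0.008659 = 12.01 m/s.
Reynolds number Re = ρVD/μ = 1260 · 12.01 · 0.105 / 1.1 = 1445.
Re < 2300 → laminar flow, so f = 64/Re = 64/1445 = 0.0443 (the turbulent correlation is not needed).
Darcy-Weisbach: ΔP = f(L/D)(ρV²/2) = 0.0443·(7.36/0.105)·(1260·12.01²/2) = 0.0443·70.1·9.088e+04 = 2.822e+05 Pa.
Head loss h_f = ΔP/(ρg) = 2.822e+05/(1260·9.81) = 22.8 m.

h_f ≈ 22.8 m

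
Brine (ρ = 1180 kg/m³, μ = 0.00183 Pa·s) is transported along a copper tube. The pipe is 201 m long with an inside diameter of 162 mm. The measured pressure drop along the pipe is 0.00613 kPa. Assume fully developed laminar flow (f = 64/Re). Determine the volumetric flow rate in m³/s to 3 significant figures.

For laminar flow, f = 64/Re with Re = ρVD/μ, so Darcy-Weisbach reduces to ΔP = 32μLV/D². Solving for V: V = ΔP·D²/(32μL) = 6.13·(0.162)²/(32·0.00183·201) = 0.01367 m/s.
Check: Re = ρVD/μ = 1180·0.01367·0.162/0.00183 = 1428 < 2300, so the laminar assumption holds.
Q = V·A = 0.01367·(π/4·0.162²) = 0.0002817 m³/s = 2.82×10^-4 m³/s.

Q ≈ 2.82×10^-4 m³/s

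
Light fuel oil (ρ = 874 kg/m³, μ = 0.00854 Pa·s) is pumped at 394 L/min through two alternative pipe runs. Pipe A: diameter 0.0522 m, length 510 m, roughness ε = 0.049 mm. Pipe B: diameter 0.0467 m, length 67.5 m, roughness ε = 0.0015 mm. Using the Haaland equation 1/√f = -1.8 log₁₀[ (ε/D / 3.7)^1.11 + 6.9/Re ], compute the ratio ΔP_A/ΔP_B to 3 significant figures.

Pipe A: V = Q/A = 0.006567/0.00214 = 3.068 m/s; Re = 1.639e+04; ε/D = 0.000939; Haaland → f = 0.02866; ΔP_A = f(L/D)(ρV²/2) = 1.152e+06 Pa.
Pipe B: V = Q/A = 0.006567/0.001713 = 3.834 m/s; Re = 1.832e+04; ε/D = 3.21e-05; Haaland → f = 0.02637; ΔP_B = f(L/D)(ρV²/2) = 2.448e+05 Pa.
ΔP_A/ΔP_B = 1.152e+06/2.448e+05 = 4.71.

ΔP_A/ΔP_B ≈ 4.71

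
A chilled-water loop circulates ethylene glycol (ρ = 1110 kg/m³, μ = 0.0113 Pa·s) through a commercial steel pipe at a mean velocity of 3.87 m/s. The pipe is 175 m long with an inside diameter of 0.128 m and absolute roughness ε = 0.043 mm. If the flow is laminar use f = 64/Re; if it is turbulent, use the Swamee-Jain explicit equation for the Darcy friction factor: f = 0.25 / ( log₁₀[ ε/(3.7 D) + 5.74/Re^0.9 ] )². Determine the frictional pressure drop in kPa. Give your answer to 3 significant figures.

Reynolds number Re = ρVD/μ = 1110 · 3.87 · 0.128 / 0.0113 = 4.866e+04.
Re > 4000 → turbulent. Relative roughness ε/D = 4.3e-05/0.128 = 0.000336. Swamee-Jain: f = 0.25/(log₁₀[0.000336/3.7 + 5.74/4.866e+04^0.9])² = 0.25/(log₁₀[9.08e-05 + 0.000347])² = 0.25/(-3.359)² = 0.02216.
Darcy-Weisbach: ΔP = f(L/D)(ρV²/2) = 0.02216·(175/0.128)·(1110·3.87²/2) = 0.02216·1367·8312 = 2.519e+05 Pa.
ΔP = 2.519e+05 Pa = 252 kPa.

ΔP ≈ 252 kPa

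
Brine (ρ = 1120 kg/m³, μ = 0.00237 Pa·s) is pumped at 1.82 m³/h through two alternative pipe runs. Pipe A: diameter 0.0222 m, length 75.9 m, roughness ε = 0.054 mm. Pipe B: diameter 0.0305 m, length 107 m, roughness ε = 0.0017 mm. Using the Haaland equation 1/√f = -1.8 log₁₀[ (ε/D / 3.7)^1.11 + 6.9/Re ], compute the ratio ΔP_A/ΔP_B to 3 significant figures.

ΔP_A/ΔP_B ≈ 3.61

Pipe A: V = Q/A = 0.0005056/0.0003871 = 1.306 m/s; Re = 1.37e+04; ε/D = 0.00243; Haaland → f = 0.03215; ΔP_A = f(L/D)(ρV²/2) = 1.05e+05 Pa.
Pipe B: V = Q/A = 0.0005056/0.0007306 = 0.692 m/s; Re = 9974; ε/D = 5.57e-05; Haaland → f = 0.03096; ΔP_B = f(L/D)(ρV²/2) = 2.913e+04 Pa.
ΔP_A/ΔP_B = 1.05e+05/2.913e+04 = 3.61.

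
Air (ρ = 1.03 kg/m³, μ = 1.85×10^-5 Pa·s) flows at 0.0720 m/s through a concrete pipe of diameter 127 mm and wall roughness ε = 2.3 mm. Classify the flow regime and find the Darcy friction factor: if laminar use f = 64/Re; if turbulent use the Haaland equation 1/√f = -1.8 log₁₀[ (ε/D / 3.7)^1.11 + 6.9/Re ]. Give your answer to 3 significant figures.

Re = ρVD/μ = 1.03·0.072·0.127/1.85e-05 = 509.1.
Re < 2300 → laminar, so f = 64/Re = 0.1257 (roughness is irrelevant in laminar flow).

f ≈ 0.126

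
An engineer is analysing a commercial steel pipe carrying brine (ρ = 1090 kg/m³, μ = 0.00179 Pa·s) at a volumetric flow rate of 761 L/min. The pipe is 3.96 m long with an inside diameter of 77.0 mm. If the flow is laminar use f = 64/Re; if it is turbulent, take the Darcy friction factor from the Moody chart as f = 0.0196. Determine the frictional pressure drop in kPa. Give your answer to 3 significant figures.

ΔP ≈ 4.08 kPa

Q = 761 L/min = 761/60000 = 0.01268 m³/s.
Cross-sectional area A = πD²/4 = π(0.077)²/4 = 0.004657 m²; mean velocity V = Q/A = 0.01268/0.004657 = 2.724 m/s.
Reynolds number Re = ρVD/μ = 1090 · 2.724 · 0.077 / 0.00179 = 1.277e+05.
Re > 4000 → turbulent; use the Moody-chart value f = 0.0196.
Darcy-Weisbach: ΔP = f(L/D)(ρV²/2) = 0.0196·(3.96/0.077)·(1090·2.724²/2) = 0.0196·51.43·4043 = 4076 Pa.
ΔP = 4076 Pa = 4.08 kPa.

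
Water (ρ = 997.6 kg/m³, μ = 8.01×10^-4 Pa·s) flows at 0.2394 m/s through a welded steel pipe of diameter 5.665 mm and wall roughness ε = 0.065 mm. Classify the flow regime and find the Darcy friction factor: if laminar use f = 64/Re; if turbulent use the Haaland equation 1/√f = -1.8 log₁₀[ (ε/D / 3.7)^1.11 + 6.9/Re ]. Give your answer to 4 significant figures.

Re = ρVD/μ = 997.6·0.2394·0.005665/0.000801 = 1689.
Re < 2300 → laminar, so f = 64/Re = 0.03789 (roughness is irrelevant in laminar flow).

f ≈ 0.03789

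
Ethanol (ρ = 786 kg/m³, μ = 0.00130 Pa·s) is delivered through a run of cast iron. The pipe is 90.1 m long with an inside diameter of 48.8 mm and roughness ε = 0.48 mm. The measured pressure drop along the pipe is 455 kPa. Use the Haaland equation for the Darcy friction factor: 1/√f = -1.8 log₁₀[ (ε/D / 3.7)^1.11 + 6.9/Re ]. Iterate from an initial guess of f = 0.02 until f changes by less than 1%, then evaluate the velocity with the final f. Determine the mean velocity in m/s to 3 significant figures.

V ≈ 4.05 m/s

Rearranging Darcy-Weisbach: V = √(2·ΔP·D/(f·L·ρ)). With ε/D = 0.00048/0.0488 = 0.00984, iterate starting from f = 0.02:
  f = 0.02 → V = √(2·4.55e+05·0.0488/(0.02·90.1·786)) = 5.599 m/s; Re = ρVD/μ = 1.652e+05; f → 0.03811
  f = 0.03811 → V = 4.056 m/s; Re = 1.197e+05; f → 0.03824
Converged (Δf/f < 1%). With the final f = 0.03824: V = √(2·4.55e+05·0.0488/(0.03824·90.1·786)) = 4.049 m/s.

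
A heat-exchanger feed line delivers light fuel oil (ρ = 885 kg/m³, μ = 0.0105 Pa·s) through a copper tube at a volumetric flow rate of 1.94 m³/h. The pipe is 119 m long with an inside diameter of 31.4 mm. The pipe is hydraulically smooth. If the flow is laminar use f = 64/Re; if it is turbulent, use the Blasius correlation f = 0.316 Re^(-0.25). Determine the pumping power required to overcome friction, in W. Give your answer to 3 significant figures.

P ≈ 15.2 W

Q = 1.94 m³/h = 1.94/3600 = 0.0005389 m³/s.
Cross-sectional area A = πD²/4 = π(0.0314)²/4 = 0.0007744 m²; mean velocity V = Q/A = 0.0005389/0.0007744 = 0.6959 m/s.
Reynolds number Re = ρVD/μ = 885 · 0.6959 · 0.0314 / 0.0105 = 1842.
Re < 2300 → laminar flow, so f = 64/Re = 64/1842 = 0.03475 (the turbulent correlation is not needed).
Darcy-Weisbach: ΔP = f(L/D)(ρV²/2) = 0.03475·(119/0.0314)·(885·0.6959²/2) = 0.03475·3790·214.3 = 2.822e+04 Pa.
Pumping power P = QΔP = 0.0005389·2.822e+04 = 15.21 W = 15.2 W.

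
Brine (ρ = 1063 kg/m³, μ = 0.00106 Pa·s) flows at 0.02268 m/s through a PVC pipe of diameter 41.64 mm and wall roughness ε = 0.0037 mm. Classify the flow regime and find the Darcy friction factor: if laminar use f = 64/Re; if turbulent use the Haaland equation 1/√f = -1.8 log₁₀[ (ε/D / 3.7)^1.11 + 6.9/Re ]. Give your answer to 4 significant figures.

f ≈ 0.06758

Re = ρVD/μ = 1063·0.02268·0.04164/0.00106 = 947.1.
Re < 2300 → laminar, so f = 64/Re = 0.06758 (roughness is irrelevant in laminar flow).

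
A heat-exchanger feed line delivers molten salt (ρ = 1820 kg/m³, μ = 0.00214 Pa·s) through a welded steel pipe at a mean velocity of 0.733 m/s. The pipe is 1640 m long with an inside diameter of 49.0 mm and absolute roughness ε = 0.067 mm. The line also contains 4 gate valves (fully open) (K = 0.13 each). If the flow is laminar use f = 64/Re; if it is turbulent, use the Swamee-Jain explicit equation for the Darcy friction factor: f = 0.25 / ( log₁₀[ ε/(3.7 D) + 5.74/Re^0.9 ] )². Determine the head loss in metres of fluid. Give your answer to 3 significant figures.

h_f ≈ 24.7 m

Reynolds number Re = ρVD/μ = 1820 · 0.733 · 0.049 / 0.00214 = 3.055e+04.
Re > 4000 → turbulent. Relative roughness ε/D = 6.7e-05/0.049 = 0.00137. Swamee-Jain: f = 0.25/(log₁₀[0.00137/3.7 + 5.74/3.055e+04^0.9])² = 0.25/(log₁₀[0.00037 + 0.000528])² = 0.25/(-3.047)² = 0.02693.
Total minor-loss coefficient ΣK = 4·0.13 = 0.52.
ΔP = [f·L/D + ΣK]·(ρV²/2) = [0.02693·1640/0.049 + 0.52]·(1820·0.733²/2) = [901.2 + 0.52]·488.9 = 4.409e+05 Pa.
Head loss h_f = ΔP/(ρg) = 4.409e+05/(1820·9.81) = 24.7 m.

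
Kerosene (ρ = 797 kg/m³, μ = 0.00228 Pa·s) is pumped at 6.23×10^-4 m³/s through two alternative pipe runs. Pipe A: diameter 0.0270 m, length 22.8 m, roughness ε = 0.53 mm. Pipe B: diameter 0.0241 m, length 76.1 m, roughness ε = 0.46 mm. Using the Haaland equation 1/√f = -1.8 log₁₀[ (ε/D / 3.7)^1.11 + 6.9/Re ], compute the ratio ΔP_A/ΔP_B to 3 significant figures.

Pipe A: V = Q/A = 0.000623/0.0005726 = 1.088 m/s; Re = 1.027e+04; ε/D = 0.0196; Haaland → f = 0.05196; ΔP_A = f(L/D)(ρV²/2) = 2.07e+04 Pa.
Pipe B: V = Q/A = 0.000623/0.0004562 = 1.366 m/s; Re = 1.151e+04; ε/D = 0.0191; Haaland → f = 0.05112; ΔP_B = f(L/D)(ρV²/2) = 1.2e+05 Pa.
ΔP_A/ΔP_B = 2.07e+04/1.2e+05 = 0.173.

ΔP_A/ΔP_B ≈ 0.173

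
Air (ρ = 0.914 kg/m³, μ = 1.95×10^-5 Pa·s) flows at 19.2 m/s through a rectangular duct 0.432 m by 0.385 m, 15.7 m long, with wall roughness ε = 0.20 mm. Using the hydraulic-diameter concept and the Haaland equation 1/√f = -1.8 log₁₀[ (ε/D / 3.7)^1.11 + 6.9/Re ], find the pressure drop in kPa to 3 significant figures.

Hydraulic diameter D_h = 4A/P = 4·(0.432·0.385)/(2·(0.432+0.385)) = 0.6653/1.634 = 0.4071 m.
Re = ρVD_h/μ = 0.914·19.2·0.4071/1.95e-05 = 3.664e+05.
ε/D_h = 0.0002/0.4071 = 0.000491; Haaland gives 1/√f = -1.8 log₁₀[4.97e-05+1.88e-05] = 7.495, so f = 0.0178.
ΔP = f(L/D_h)(ρV²/2) = 0.0178·15.7/0.4071·168.5 = 115.6 Pa.
ΔP = 0.116 kPa.

ΔP ≈ 0.116 kPa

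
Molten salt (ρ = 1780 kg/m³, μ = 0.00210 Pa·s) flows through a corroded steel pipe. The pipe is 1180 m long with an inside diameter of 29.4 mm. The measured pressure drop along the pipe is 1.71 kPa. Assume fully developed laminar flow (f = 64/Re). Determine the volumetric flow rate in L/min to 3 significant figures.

Q ≈ 0.759 L/min

For laminar flow, f = 64/Re with Re = ρVD/μ, so Darcy-Weisbach reduces to ΔP = 32μLV/D². Solving for V: V = ΔP·D²/(32μL) = 1710·(0.0294)²/(32·0.0021·1180) = 0.01864 m/s.
Check: Re = ρVD/μ = 1780·0.01864·0.0294/0.0021 = 464.5 < 2300, so the laminar assumption holds.
Q = V·A = 0.01864·(π/4·0.0294²) = 1.265e-05 m³/s = 0.759 L/min.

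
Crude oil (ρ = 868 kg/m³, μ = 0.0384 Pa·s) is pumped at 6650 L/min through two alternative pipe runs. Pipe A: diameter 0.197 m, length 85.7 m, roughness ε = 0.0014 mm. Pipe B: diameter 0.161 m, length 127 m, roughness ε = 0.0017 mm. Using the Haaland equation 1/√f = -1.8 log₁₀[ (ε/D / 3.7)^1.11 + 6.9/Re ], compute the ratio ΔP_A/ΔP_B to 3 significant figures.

ΔP_A/ΔP_B ≈ 0.259

Pipe A: V = Q/A = 0.1108/0.03048 = 3.636 m/s; Re = 1.619e+04; ε/D = 7.11e-06; Haaland → f = 0.02718; ΔP_A = f(L/D)(ρV²/2) = 6.784e+04 Pa.
Pipe B: V = Q/A = 0.1108/0.02036 = 5.444 m/s; Re = 1.981e+04; ε/D = 1.06e-05; Haaland → f = 0.02582; ΔP_B = f(L/D)(ρV²/2) = 2.62e+05 Pa.
ΔP_A/ΔP_B = 6.784e+04/2.62e+05 = 0.259.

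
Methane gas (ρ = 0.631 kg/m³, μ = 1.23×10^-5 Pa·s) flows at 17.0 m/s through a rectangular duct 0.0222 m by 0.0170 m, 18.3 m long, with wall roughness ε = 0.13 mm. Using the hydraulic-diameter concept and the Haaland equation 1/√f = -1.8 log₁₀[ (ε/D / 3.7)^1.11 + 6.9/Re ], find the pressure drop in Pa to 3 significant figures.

ΔP ≈ 3230 Pa

Hydraulic diameter D_h = 4A/P = 4·(0.0222·0.017)/(2·(0.0222+0.017)) = 0.00151/0.0784 = 0.01926 m.
Re = ρVD_h/μ = 0.631·17·0.01926/1.23e-05 = 1.679e+04.
ε/D_h = 0.00013/0.01926 = 0.00675; Haaland gives 1/√f = -1.8 log₁₀[0.000912+0.000411] = 5.181, so f = 0.03725.
ΔP = f(L/D_h)(ρV²/2) = 0.03725·18.3/0.01926·91.18 = 3228 Pa.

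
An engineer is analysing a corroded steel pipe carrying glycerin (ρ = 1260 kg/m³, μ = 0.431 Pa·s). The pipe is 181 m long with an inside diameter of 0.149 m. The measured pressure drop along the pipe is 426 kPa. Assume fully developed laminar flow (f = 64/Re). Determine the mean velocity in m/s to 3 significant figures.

V ≈ 3.79 m/s

For laminar flow, f = 64/Re with Re = ρVD/μ, so Darcy-Weisbach reduces to ΔP = 32μLV/D². Solving for V: V = ΔP·D²/(32μL) = 4.26e+05·(0.149)²/(32·0.431·181) = 3.789 m/s.
Check: Re = ρVD/μ = 1260·3.789·0.149/0.431 = 1650 < 2300, so the laminar assumption holds.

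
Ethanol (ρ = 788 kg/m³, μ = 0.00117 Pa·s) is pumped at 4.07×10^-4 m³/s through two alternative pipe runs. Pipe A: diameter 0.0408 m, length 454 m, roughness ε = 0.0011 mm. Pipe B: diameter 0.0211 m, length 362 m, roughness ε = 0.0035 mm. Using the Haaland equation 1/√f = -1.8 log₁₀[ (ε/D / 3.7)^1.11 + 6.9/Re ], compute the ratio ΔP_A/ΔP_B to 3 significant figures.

Pipe A: V = Q/A = 0.000407/0.001307 = 0.3113 m/s; Re = 8554; ε/D = 2.7e-05; Haaland → f = 0.03228; ΔP_A = f(L/D)(ρV²/2) = 1.371e+04 Pa.
Pipe B: V = Q/A = 0.000407/0.0003497 = 1.164 m/s; Re = 1.654e+04; ε/D = 0.000166; Haaland → f = 0.02727; ΔP_B = f(L/D)(ρV²/2) = 2.497e+05 Pa.
ΔP_A/ΔP_B = 1.371e+04/2.497e+05 = 0.0549.

ΔP_A/ΔP_B ≈ 0.0549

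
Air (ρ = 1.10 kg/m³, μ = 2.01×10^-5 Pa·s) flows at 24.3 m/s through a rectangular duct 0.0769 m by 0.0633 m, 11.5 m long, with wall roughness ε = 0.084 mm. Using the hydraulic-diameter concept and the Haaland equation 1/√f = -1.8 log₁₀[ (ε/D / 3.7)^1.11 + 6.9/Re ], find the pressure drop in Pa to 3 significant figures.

Hydraulic diameter D_h = 4A/P = 4·(0.0769·0.0633)/(2·(0.0769+0.0633)) = 0.01947/0.2804 = 0.06944 m.
Re = ρVD_h/μ = 1.1·24.3·0.06944/2.01e-05 = 9.235e+04.
ε/D_h = 8.4e-05/0.06944 = 0.00121; Haaland gives 1/√f = -1.8 log₁₀[0.000135+7.47e-05] = 6.62, so f = 0.02282.
ΔP = f(L/D_h)(ρV²/2) = 0.02282·11.5/0.06944·324.8 = 1227 Pa.

ΔP ≈ 1230 Pa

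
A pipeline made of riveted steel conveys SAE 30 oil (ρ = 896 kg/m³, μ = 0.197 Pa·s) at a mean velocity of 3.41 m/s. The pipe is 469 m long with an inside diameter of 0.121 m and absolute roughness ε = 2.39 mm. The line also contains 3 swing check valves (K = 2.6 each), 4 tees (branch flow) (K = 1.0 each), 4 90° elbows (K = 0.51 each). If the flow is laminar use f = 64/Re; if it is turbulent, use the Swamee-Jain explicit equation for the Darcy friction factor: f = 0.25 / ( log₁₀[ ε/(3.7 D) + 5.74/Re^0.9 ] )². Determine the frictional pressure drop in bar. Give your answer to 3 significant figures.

ΔP ≈ 7.61 bar

Reynolds number Re = ρVD/μ = 896 · 3.41 · 0.121 / 0.197 = 1877.
Re < 2300 → laminar flow, so f = 64/Re = 64/1877 = 0.0341 (the turbulent correlation is not needed).
Total minor-loss coefficient ΣK = 3·2.6 + 4·1 + 4·0.51 = 13.8.
ΔP = [f·L/D + ΣK]·(ρV²/2) = [0.0341·469/0.121 + 13.8]·(896·3.41²/2) = [132.2 + 13.8]·5209 = 7.607e+05 Pa.
ΔP = 7.607e+05 Pa = 7.61 bar.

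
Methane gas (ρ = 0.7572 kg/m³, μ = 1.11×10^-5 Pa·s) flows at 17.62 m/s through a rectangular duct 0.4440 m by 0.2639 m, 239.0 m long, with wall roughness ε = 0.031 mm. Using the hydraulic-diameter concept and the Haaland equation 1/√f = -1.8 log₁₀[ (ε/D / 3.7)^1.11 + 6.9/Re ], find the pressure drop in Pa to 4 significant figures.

Hydraulic diameter D_h = 4A/P = 4·(0.444·0.2639)/(2·(0.444+0.2639)) = 0.4687/1.416 = 0.331 m.
Re = ρVD_h/μ = 0.7572·17.62·0.331/1.11e-05 = 3.979e+05.
ε/D_h = 3.1e-05/0.331 = 9.36e-05; Haaland gives 1/√f = -1.8 log₁₀[7.9e-06+1.73e-05] = 8.276, so f = 0.0146.
ΔP = f(L/D_h)(ρV²/2) = 0.0146·239/0.331·117.5 = 1239 Pa.

ΔP ≈ 1239 Pa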